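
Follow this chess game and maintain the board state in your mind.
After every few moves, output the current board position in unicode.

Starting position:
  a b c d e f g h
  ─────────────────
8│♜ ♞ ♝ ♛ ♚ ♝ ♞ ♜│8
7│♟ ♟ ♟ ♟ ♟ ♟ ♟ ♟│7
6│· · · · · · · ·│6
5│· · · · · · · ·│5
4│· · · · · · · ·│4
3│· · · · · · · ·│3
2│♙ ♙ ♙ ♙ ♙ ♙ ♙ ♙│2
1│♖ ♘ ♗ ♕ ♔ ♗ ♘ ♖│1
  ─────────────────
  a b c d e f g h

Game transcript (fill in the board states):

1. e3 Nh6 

  a b c d e f g h
  ─────────────────
8│♜ ♞ ♝ ♛ ♚ ♝ · ♜│8
7│♟ ♟ ♟ ♟ ♟ ♟ ♟ ♟│7
6│· · · · · · · ♞│6
5│· · · · · · · ·│5
4│· · · · · · · ·│4
3│· · · · ♙ · · ·│3
2│♙ ♙ ♙ ♙ · ♙ ♙ ♙│2
1│♖ ♘ ♗ ♕ ♔ ♗ ♘ ♖│1
  ─────────────────
  a b c d e f g h

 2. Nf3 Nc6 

  a b c d e f g h
  ─────────────────
8│♜ · ♝ ♛ ♚ ♝ · ♜│8
7│♟ ♟ ♟ ♟ ♟ ♟ ♟ ♟│7
6│· · ♞ · · · · ♞│6
5│· · · · · · · ·│5
4│· · · · · · · ·│4
3│· · · · ♙ ♘ · ·│3
2│♙ ♙ ♙ ♙ · ♙ ♙ ♙│2
1│♖ ♘ ♗ ♕ ♔ ♗ · ♖│1
  ─────────────────
  a b c d e f g h

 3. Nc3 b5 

  a b c d e f g h
  ─────────────────
8│♜ · ♝ ♛ ♚ ♝ · ♜│8
7│♟ · ♟ ♟ ♟ ♟ ♟ ♟│7
6│· · ♞ · · · · ♞│6
5│· ♟ · · · · · ·│5
4│· · · · · · · ·│4
3│· · ♘ · ♙ ♘ · ·│3
2│♙ ♙ ♙ ♙ · ♙ ♙ ♙│2
1│♖ · ♗ ♕ ♔ ♗ · ♖│1
  ─────────────────
  a b c d e f g h

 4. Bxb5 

  a b c d e f g h
  ─────────────────
8│♜ · ♝ ♛ ♚ ♝ · ♜│8
7│♟ · ♟ ♟ ♟ ♟ ♟ ♟│7
6│· · ♞ · · · · ♞│6
5│· ♗ · · · · · ·│5
4│· · · · · · · ·│4
3│· · ♘ · ♙ ♘ · ·│3
2│♙ ♙ ♙ ♙ · ♙ ♙ ♙│2
1│♖ · ♗ ♕ ♔ · · ♖│1
  ─────────────────
  a b c d e f g h


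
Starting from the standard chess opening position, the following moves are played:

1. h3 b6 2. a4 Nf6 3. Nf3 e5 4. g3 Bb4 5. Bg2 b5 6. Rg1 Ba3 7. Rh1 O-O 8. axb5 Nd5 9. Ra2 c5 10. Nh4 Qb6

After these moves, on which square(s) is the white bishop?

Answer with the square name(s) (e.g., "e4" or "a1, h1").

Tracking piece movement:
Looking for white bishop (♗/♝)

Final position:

  a b c d e f g h
  ─────────────────
8│♜ ♞ ♝ · · ♜ ♚ ·│8
7│♟ · · ♟ · ♟ ♟ ♟│7
6│· ♛ · · · · · ·│6
5│· ♙ ♟ ♞ ♟ · · ·│5
4│· · · · · · · ♘│4
3│♝ · · · · · ♙ ♙│3
2│♖ ♙ ♙ ♙ ♙ ♙ ♗ ·│2
1│· ♘ ♗ ♕ ♔ · · ♖│1
  ─────────────────
  a b c d e f g h


c1, g2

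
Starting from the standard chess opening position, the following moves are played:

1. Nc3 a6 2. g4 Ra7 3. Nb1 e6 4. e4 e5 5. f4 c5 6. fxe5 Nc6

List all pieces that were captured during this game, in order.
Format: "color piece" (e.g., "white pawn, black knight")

Tracking captures:
  fxe5: captured black pawn

black pawn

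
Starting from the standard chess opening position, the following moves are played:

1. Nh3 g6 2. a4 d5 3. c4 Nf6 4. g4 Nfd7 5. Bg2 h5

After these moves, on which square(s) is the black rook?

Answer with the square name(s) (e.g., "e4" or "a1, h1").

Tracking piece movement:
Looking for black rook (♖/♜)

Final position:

  a b c d e f g h
  ─────────────────
8│♜ ♞ ♝ ♛ ♚ ♝ · ♜│8
7│♟ ♟ ♟ ♞ ♟ ♟ · ·│7
6│· · · · · · ♟ ·│6
5│· · · ♟ · · · ♟│5
4│♙ · ♙ · · · ♙ ·│4
3│· · · · · · · ♘│3
2│· ♙ · ♙ ♙ ♙ ♗ ♙│2
1│♖ ♘ ♗ ♕ ♔ · · ♖│1
  ─────────────────
  a b c d e f g h


a8, h8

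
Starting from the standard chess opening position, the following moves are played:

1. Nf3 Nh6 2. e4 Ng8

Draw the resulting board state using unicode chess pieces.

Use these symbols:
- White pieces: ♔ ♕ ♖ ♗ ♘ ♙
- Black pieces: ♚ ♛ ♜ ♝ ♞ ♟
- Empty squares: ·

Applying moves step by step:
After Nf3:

♜ ♞ ♝ ♛ ♚ ♝ ♞ ♜
♟ ♟ ♟ ♟ ♟ ♟ ♟ ♟
· · · · · · · ·
· · · · · · · ·
· · · · · · · ·
· · · · · ♘ · ·
♙ ♙ ♙ ♙ ♙ ♙ ♙ ♙
♖ ♘ ♗ ♕ ♔ ♗ · ♖


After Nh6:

♜ ♞ ♝ ♛ ♚ ♝ · ♜
♟ ♟ ♟ ♟ ♟ ♟ ♟ ♟
· · · · · · · ♞
· · · · · · · ·
· · · · · · · ·
· · · · · ♘ · ·
♙ ♙ ♙ ♙ ♙ ♙ ♙ ♙
♖ ♘ ♗ ♕ ♔ ♗ · ♖


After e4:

♜ ♞ ♝ ♛ ♚ ♝ · ♜
♟ ♟ ♟ ♟ ♟ ♟ ♟ ♟
· · · · · · · ♞
· · · · · · · ·
· · · · ♙ · · ·
· · · · · ♘ · ·
♙ ♙ ♙ ♙ · ♙ ♙ ♙
♖ ♘ ♗ ♕ ♔ ♗ · ♖


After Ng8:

♜ ♞ ♝ ♛ ♚ ♝ ♞ ♜
♟ ♟ ♟ ♟ ♟ ♟ ♟ ♟
· · · · · · · ·
· · · · · · · ·
· · · · ♙ · · ·
· · · · · ♘ · ·
♙ ♙ ♙ ♙ · ♙ ♙ ♙
♖ ♘ ♗ ♕ ♔ ♗ · ♖



  a b c d e f g h
  ─────────────────
8│♜ ♞ ♝ ♛ ♚ ♝ ♞ ♜│8
7│♟ ♟ ♟ ♟ ♟ ♟ ♟ ♟│7
6│· · · · · · · ·│6
5│· · · · · · · ·│5
4│· · · · ♙ · · ·│4
3│· · · · · ♘ · ·│3
2│♙ ♙ ♙ ♙ · ♙ ♙ ♙│2
1│♖ ♘ ♗ ♕ ♔ ♗ · ♖│1
  ─────────────────
  a b c d e f g h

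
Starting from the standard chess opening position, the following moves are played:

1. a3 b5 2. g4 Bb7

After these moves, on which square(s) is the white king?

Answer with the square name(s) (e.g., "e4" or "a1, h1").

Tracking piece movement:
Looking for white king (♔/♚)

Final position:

  a b c d e f g h
  ─────────────────
8│♜ ♞ · ♛ ♚ ♝ ♞ ♜│8
7│♟ ♝ ♟ ♟ ♟ ♟ ♟ ♟│7
6│· · · · · · · ·│6
5│· ♟ · · · · · ·│5
4│· · · · · · ♙ ·│4
3│♙ · · · · · · ·│3
2│· ♙ ♙ ♙ ♙ ♙ · ♙│2
1│♖ ♘ ♗ ♕ ♔ ♗ ♘ ♖│1
  ─────────────────
  a b c d e f g h


e1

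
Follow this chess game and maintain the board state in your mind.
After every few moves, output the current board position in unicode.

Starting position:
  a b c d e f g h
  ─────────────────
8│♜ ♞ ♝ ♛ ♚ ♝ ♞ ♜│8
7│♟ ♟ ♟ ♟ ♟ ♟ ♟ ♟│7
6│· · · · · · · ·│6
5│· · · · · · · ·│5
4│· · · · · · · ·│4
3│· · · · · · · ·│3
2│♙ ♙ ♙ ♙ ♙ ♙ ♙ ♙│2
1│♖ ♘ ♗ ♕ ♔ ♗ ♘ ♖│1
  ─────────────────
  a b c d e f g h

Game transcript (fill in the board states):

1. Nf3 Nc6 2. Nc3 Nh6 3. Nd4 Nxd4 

  a b c d e f g h
  ─────────────────
8│♜ · ♝ ♛ ♚ ♝ · ♜│8
7│♟ ♟ ♟ ♟ ♟ ♟ ♟ ♟│7
6│· · · · · · · ♞│6
5│· · · · · · · ·│5
4│· · · ♞ · · · ·│4
3│· · ♘ · · · · ·│3
2│♙ ♙ ♙ ♙ ♙ ♙ ♙ ♙│2
1│♖ · ♗ ♕ ♔ ♗ · ♖│1
  ─────────────────
  a b c d e f g h

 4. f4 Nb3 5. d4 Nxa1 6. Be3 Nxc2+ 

  a b c d e f g h
  ─────────────────
8│♜ · ♝ ♛ ♚ ♝ · ♜│8
7│♟ ♟ ♟ ♟ ♟ ♟ ♟ ♟│7
6│· · · · · · · ♞│6
5│· · · · · · · ·│5
4│· · · ♙ · ♙ · ·│4
3│· · ♘ · ♗ · · ·│3
2│♙ ♙ ♞ · ♙ · ♙ ♙│2
1│· · · ♕ ♔ ♗ · ♖│1
  ─────────────────
  a b c d e f g h

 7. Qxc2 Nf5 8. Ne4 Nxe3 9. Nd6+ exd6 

  a b c d e f g h
  ─────────────────
8│♜ · ♝ ♛ ♚ ♝ · ♜│8
7│♟ ♟ ♟ ♟ · ♟ ♟ ♟│7
6│· · · ♟ · · · ·│6
5│· · · · · · · ·│5
4│· · · ♙ · ♙ · ·│4
3│· · · · ♞ · · ·│3
2│♙ ♙ ♕ · ♙ · ♙ ♙│2
1│· · · · ♔ ♗ · ♖│1
  ─────────────────
  a b c d e f g h

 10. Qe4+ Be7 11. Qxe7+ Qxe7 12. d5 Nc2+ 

  a b c d e f g h
  ─────────────────
8│♜ · ♝ · ♚ · · ♜│8
7│♟ ♟ ♟ ♟ ♛ ♟ ♟ ♟│7
6│· · · ♟ · · · ·│6
5│· · · ♙ · · · ·│5
4│· · · · · ♙ · ·│4
3│· · · · · · · ·│3
2│♙ ♙ ♞ · ♙ · ♙ ♙│2
1│· · · · ♔ ♗ · ♖│1
  ─────────────────
  a b c d e f g h

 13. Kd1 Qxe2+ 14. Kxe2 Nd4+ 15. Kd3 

  a b c d e f g h
  ─────────────────
8│♜ · ♝ · ♚ · · ♜│8
7│♟ ♟ ♟ ♟ · ♟ ♟ ♟│7
6│· · · ♟ · · · ·│6
5│· · · ♙ · · · ·│5
4│· · · ♞ · ♙ · ·│4
3│· · · ♔ · · · ·│3
2│♙ ♙ · · · · ♙ ♙│2
1│· · · · · ♗ · ♖│1
  ─────────────────
  a b c d e f g h


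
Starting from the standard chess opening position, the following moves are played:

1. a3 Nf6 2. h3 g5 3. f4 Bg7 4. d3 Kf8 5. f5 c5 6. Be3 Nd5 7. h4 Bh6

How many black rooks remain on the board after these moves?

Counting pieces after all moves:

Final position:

  a b c d e f g h
  ─────────────────
8│♜ ♞ ♝ ♛ · ♚ · ♜│8
7│♟ ♟ · ♟ ♟ ♟ · ♟│7
6│· · · · · · · ♝│6
5│· · ♟ ♞ · ♙ ♟ ·│5
4│· · · · · · · ♙│4
3│♙ · · ♙ ♗ · · ·│3
2│· ♙ ♙ · ♙ · ♙ ·│2
1│♖ ♘ · ♕ ♔ ♗ ♘ ♖│1
  ─────────────────
  a b c d e f g h


2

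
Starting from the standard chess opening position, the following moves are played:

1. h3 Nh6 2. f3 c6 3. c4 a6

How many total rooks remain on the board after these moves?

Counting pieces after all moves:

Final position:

  a b c d e f g h
  ─────────────────
8│♜ ♞ ♝ ♛ ♚ ♝ · ♜│8
7│· ♟ · ♟ ♟ ♟ ♟ ♟│7
6│♟ · ♟ · · · · ♞│6
5│· · · · · · · ·│5
4│· · ♙ · · · · ·│4
3│· · · · · ♙ · ♙│3
2│♙ ♙ · ♙ ♙ · ♙ ·│2
1│♖ ♘ ♗ ♕ ♔ ♗ ♘ ♖│1
  ─────────────────
  a b c d e f g h


4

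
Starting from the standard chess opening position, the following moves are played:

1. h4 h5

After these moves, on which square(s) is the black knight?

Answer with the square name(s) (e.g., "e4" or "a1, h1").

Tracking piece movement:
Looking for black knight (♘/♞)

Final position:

  a b c d e f g h
  ─────────────────
8│♜ ♞ ♝ ♛ ♚ ♝ ♞ ♜│8
7│♟ ♟ ♟ ♟ ♟ ♟ ♟ ·│7
6│· · · · · · · ·│6
5│· · · · · · · ♟│5
4│· · · · · · · ♙│4
3│· · · · · · · ·│3
2│♙ ♙ ♙ ♙ ♙ ♙ ♙ ·│2
1│♖ ♘ ♗ ♕ ♔ ♗ ♘ ♖│1
  ─────────────────
  a b c d e f g h


b8, g8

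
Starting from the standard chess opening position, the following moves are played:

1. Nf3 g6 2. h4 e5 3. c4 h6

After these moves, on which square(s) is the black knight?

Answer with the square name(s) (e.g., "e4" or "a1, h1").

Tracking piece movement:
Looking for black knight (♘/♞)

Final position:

  a b c d e f g h
  ─────────────────
8│♜ ♞ ♝ ♛ ♚ ♝ ♞ ♜│8
7│♟ ♟ ♟ ♟ · ♟ · ·│7
6│· · · · · · ♟ ♟│6
5│· · · · ♟ · · ·│5
4│· · ♙ · · · · ♙│4
3│· · · · · ♘ · ·│3
2│♙ ♙ · ♙ ♙ ♙ ♙ ·│2
1│♖ ♘ ♗ ♕ ♔ ♗ · ♖│1
  ─────────────────
  a b c d e f g h


b8, g8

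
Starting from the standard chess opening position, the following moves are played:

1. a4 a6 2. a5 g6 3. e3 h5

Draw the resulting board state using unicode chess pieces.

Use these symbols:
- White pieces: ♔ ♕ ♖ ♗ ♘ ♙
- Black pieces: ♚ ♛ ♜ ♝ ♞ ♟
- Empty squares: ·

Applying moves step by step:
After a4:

♜ ♞ ♝ ♛ ♚ ♝ ♞ ♜
♟ ♟ ♟ ♟ ♟ ♟ ♟ ♟
· · · · · · · ·
· · · · · · · ·
♙ · · · · · · ·
· · · · · · · ·
· ♙ ♙ ♙ ♙ ♙ ♙ ♙
♖ ♘ ♗ ♕ ♔ ♗ ♘ ♖


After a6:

♜ ♞ ♝ ♛ ♚ ♝ ♞ ♜
· ♟ ♟ ♟ ♟ ♟ ♟ ♟
♟ · · · · · · ·
· · · · · · · ·
♙ · · · · · · ·
· · · · · · · ·
· ♙ ♙ ♙ ♙ ♙ ♙ ♙
♖ ♘ ♗ ♕ ♔ ♗ ♘ ♖


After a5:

♜ ♞ ♝ ♛ ♚ ♝ ♞ ♜
· ♟ ♟ ♟ ♟ ♟ ♟ ♟
♟ · · · · · · ·
♙ · · · · · · ·
· · · · · · · ·
· · · · · · · ·
· ♙ ♙ ♙ ♙ ♙ ♙ ♙
♖ ♘ ♗ ♕ ♔ ♗ ♘ ♖


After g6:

♜ ♞ ♝ ♛ ♚ ♝ ♞ ♜
· ♟ ♟ ♟ ♟ ♟ · ♟
♟ · · · · · ♟ ·
♙ · · · · · · ·
· · · · · · · ·
· · · · · · · ·
· ♙ ♙ ♙ ♙ ♙ ♙ ♙
♖ ♘ ♗ ♕ ♔ ♗ ♘ ♖


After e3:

♜ ♞ ♝ ♛ ♚ ♝ ♞ ♜
· ♟ ♟ ♟ ♟ ♟ · ♟
♟ · · · · · ♟ ·
♙ · · · · · · ·
· · · · · · · ·
· · · · ♙ · · ·
· ♙ ♙ ♙ · ♙ ♙ ♙
♖ ♘ ♗ ♕ ♔ ♗ ♘ ♖


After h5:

♜ ♞ ♝ ♛ ♚ ♝ ♞ ♜
· ♟ ♟ ♟ ♟ ♟ · ·
♟ · · · · · ♟ ·
♙ · · · · · · ♟
· · · · · · · ·
· · · · ♙ · · ·
· ♙ ♙ ♙ · ♙ ♙ ♙
♖ ♘ ♗ ♕ ♔ ♗ ♘ ♖



  a b c d e f g h
  ─────────────────
8│♜ ♞ ♝ ♛ ♚ ♝ ♞ ♜│8
7│· ♟ ♟ ♟ ♟ ♟ · ·│7
6│♟ · · · · · ♟ ·│6
5│♙ · · · · · · ♟│5
4│· · · · · · · ·│4
3│· · · · ♙ · · ·│3
2│· ♙ ♙ ♙ · ♙ ♙ ♙│2
1│♖ ♘ ♗ ♕ ♔ ♗ ♘ ♖│1
  ─────────────────
  a b c d e f g h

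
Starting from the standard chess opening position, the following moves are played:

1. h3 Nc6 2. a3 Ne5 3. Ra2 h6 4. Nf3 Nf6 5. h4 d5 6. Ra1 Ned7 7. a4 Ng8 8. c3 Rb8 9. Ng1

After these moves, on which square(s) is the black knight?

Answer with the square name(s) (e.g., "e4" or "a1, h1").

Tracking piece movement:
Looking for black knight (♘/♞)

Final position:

  a b c d e f g h
  ─────────────────
8│· ♜ ♝ ♛ ♚ ♝ ♞ ♜│8
7│♟ ♟ ♟ ♞ ♟ ♟ ♟ ·│7
6│· · · · · · · ♟│6
5│· · · ♟ · · · ·│5
4│♙ · · · · · · ♙│4
3│· · ♙ · · · · ·│3
2│· ♙ · ♙ ♙ ♙ ♙ ·│2
1│♖ ♘ ♗ ♕ ♔ ♗ ♘ ♖│1
  ─────────────────
  a b c d e f g h


d7, g8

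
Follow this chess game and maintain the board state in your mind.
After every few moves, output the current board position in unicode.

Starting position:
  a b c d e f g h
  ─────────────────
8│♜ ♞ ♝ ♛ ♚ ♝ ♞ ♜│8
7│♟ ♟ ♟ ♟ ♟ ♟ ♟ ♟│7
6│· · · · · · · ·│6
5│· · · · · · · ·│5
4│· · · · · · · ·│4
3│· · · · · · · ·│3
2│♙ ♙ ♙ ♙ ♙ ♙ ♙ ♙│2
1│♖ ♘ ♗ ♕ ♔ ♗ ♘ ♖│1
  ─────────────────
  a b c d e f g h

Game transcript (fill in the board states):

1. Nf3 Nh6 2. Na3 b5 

  a b c d e f g h
  ─────────────────
8│♜ ♞ ♝ ♛ ♚ ♝ · ♜│8
7│♟ · ♟ ♟ ♟ ♟ ♟ ♟│7
6│· · · · · · · ♞│6
5│· ♟ · · · · · ·│5
4│· · · · · · · ·│4
3│♘ · · · · ♘ · ·│3
2│♙ ♙ ♙ ♙ ♙ ♙ ♙ ♙│2
1│♖ · ♗ ♕ ♔ ♗ · ♖│1
  ─────────────────
  a b c d e f g h

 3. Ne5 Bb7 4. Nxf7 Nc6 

  a b c d e f g h
  ─────────────────
8│♜ · · ♛ ♚ ♝ · ♜│8
7│♟ ♝ ♟ ♟ ♟ ♘ ♟ ♟│7
6│· · ♞ · · · · ♞│6
5│· ♟ · · · · · ·│5
4│· · · · · · · ·│4
3│♘ · · · · · · ·│3
2│♙ ♙ ♙ ♙ ♙ ♙ ♙ ♙│2
1│♖ · ♗ ♕ ♔ ♗ · ♖│1
  ─────────────────
  a b c d e f g h

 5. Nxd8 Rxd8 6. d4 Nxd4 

  a b c d e f g h
  ─────────────────
8│· · · ♜ ♚ ♝ · ♜│8
7│♟ ♝ ♟ ♟ ♟ · ♟ ♟│7
6│· · · · · · · ♞│6
5│· ♟ · · · · · ·│5
4│· · · ♞ · · · ·│4
3│♘ · · · · · · ·│3
2│♙ ♙ ♙ · ♙ ♙ ♙ ♙│2
1│♖ · ♗ ♕ ♔ ♗ · ♖│1
  ─────────────────
  a b c d e f g h

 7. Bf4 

  a b c d e f g h
  ─────────────────
8│· · · ♜ ♚ ♝ · ♜│8
7│♟ ♝ ♟ ♟ ♟ · ♟ ♟│7
6│· · · · · · · ♞│6
5│· ♟ · · · · · ·│5
4│· · · ♞ · ♗ · ·│4
3│♘ · · · · · · ·│3
2│♙ ♙ ♙ · ♙ ♙ ♙ ♙│2
1│♖ · · ♕ ♔ ♗ · ♖│1
  ─────────────────
  a b c d e f g h


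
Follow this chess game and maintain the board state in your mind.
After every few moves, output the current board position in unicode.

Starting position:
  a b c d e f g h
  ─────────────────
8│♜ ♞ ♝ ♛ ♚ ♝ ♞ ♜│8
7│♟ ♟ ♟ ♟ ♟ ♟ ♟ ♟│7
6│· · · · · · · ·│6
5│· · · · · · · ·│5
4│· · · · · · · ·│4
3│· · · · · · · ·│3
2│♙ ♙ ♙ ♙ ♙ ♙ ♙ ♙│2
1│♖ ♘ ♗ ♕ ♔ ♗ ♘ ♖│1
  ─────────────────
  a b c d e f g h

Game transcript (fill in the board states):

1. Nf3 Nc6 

  a b c d e f g h
  ─────────────────
8│♜ · ♝ ♛ ♚ ♝ ♞ ♜│8
7│♟ ♟ ♟ ♟ ♟ ♟ ♟ ♟│7
6│· · ♞ · · · · ·│6
5│· · · · · · · ·│5
4│· · · · · · · ·│4
3│· · · · · ♘ · ·│3
2│♙ ♙ ♙ ♙ ♙ ♙ ♙ ♙│2
1│♖ ♘ ♗ ♕ ♔ ♗ · ♖│1
  ─────────────────
  a b c d e f g h

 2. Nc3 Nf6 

  a b c d e f g h
  ─────────────────
8│♜ · ♝ ♛ ♚ ♝ · ♜│8
7│♟ ♟ ♟ ♟ ♟ ♟ ♟ ♟│7
6│· · ♞ · · ♞ · ·│6
5│· · · · · · · ·│5
4│· · · · · · · ·│4
3│· · ♘ · · ♘ · ·│3
2│♙ ♙ ♙ ♙ ♙ ♙ ♙ ♙│2
1│♖ · ♗ ♕ ♔ ♗ · ♖│1
  ─────────────────
  a b c d e f g h

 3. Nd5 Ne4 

  a b c d e f g h
  ─────────────────
8│♜ · ♝ ♛ ♚ ♝ · ♜│8
7│♟ ♟ ♟ ♟ ♟ ♟ ♟ ♟│7
6│· · ♞ · · · · ·│6
5│· · · ♘ · · · ·│5
4│· · · · ♞ · · ·│4
3│· · · · · ♘ · ·│3
2│♙ ♙ ♙ ♙ ♙ ♙ ♙ ♙│2
1│♖ · ♗ ♕ ♔ ♗ · ♖│1
  ─────────────────
  a b c d e f g h

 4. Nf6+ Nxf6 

  a b c d e f g h
  ─────────────────
8│♜ · ♝ ♛ ♚ ♝ · ♜│8
7│♟ ♟ ♟ ♟ ♟ ♟ ♟ ♟│7
6│· · ♞ · · ♞ · ·│6
5│· · · · · · · ·│5
4│· · · · · · · ·│4
3│· · · · · ♘ · ·│3
2│♙ ♙ ♙ ♙ ♙ ♙ ♙ ♙│2
1│♖ · ♗ ♕ ♔ ♗ · ♖│1
  ─────────────────
  a b c d e f g h

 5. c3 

  a b c d e f g h
  ─────────────────
8│♜ · ♝ ♛ ♚ ♝ · ♜│8
7│♟ ♟ ♟ ♟ ♟ ♟ ♟ ♟│7
6│· · ♞ · · ♞ · ·│6
5│· · · · · · · ·│5
4│· · · · · · · ·│4
3│· · ♙ · · ♘ · ·│3
2│♙ ♙ · ♙ ♙ ♙ ♙ ♙│2
1│♖ · ♗ ♕ ♔ ♗ · ♖│1
  ─────────────────
  a b c d e f g h


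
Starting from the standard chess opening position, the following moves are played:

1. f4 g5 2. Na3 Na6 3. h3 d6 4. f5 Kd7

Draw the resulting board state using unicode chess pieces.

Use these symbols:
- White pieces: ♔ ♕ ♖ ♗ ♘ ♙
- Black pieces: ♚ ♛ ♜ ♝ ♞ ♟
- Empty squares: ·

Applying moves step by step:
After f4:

♜ ♞ ♝ ♛ ♚ ♝ ♞ ♜
♟ ♟ ♟ ♟ ♟ ♟ ♟ ♟
· · · · · · · ·
· · · · · · · ·
· · · · · ♙ · ·
· · · · · · · ·
♙ ♙ ♙ ♙ ♙ · ♙ ♙
♖ ♘ ♗ ♕ ♔ ♗ ♘ ♖


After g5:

♜ ♞ ♝ ♛ ♚ ♝ ♞ ♜
♟ ♟ ♟ ♟ ♟ ♟ · ♟
· · · · · · · ·
· · · · · · ♟ ·
· · · · · ♙ · ·
· · · · · · · ·
♙ ♙ ♙ ♙ ♙ · ♙ ♙
♖ ♘ ♗ ♕ ♔ ♗ ♘ ♖


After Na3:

♜ ♞ ♝ ♛ ♚ ♝ ♞ ♜
♟ ♟ ♟ ♟ ♟ ♟ · ♟
· · · · · · · ·
· · · · · · ♟ ·
· · · · · ♙ · ·
♘ · · · · · · ·
♙ ♙ ♙ ♙ ♙ · ♙ ♙
♖ · ♗ ♕ ♔ ♗ ♘ ♖


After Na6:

♜ · ♝ ♛ ♚ ♝ ♞ ♜
♟ ♟ ♟ ♟ ♟ ♟ · ♟
♞ · · · · · · ·
· · · · · · ♟ ·
· · · · · ♙ · ·
♘ · · · · · · ·
♙ ♙ ♙ ♙ ♙ · ♙ ♙
♖ · ♗ ♕ ♔ ♗ ♘ ♖


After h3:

♜ · ♝ ♛ ♚ ♝ ♞ ♜
♟ ♟ ♟ ♟ ♟ ♟ · ♟
♞ · · · · · · ·
· · · · · · ♟ ·
· · · · · ♙ · ·
♘ · · · · · · ♙
♙ ♙ ♙ ♙ ♙ · ♙ ·
♖ · ♗ ♕ ♔ ♗ ♘ ♖


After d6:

♜ · ♝ ♛ ♚ ♝ ♞ ♜
♟ ♟ ♟ · ♟ ♟ · ♟
♞ · · ♟ · · · ·
· · · · · · ♟ ·
· · · · · ♙ · ·
♘ · · · · · · ♙
♙ ♙ ♙ ♙ ♙ · ♙ ·
♖ · ♗ ♕ ♔ ♗ ♘ ♖


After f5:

♜ · ♝ ♛ ♚ ♝ ♞ ♜
♟ ♟ ♟ · ♟ ♟ · ♟
♞ · · ♟ · · · ·
· · · · · ♙ ♟ ·
· · · · · · · ·
♘ · · · · · · ♙
♙ ♙ ♙ ♙ ♙ · ♙ ·
♖ · ♗ ♕ ♔ ♗ ♘ ♖


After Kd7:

♜ · ♝ ♛ · ♝ ♞ ♜
♟ ♟ ♟ ♚ ♟ ♟ · ♟
♞ · · ♟ · · · ·
· · · · · ♙ ♟ ·
· · · · · · · ·
♘ · · · · · · ♙
♙ ♙ ♙ ♙ ♙ · ♙ ·
♖ · ♗ ♕ ♔ ♗ ♘ ♖



  a b c d e f g h
  ─────────────────
8│♜ · ♝ ♛ · ♝ ♞ ♜│8
7│♟ ♟ ♟ ♚ ♟ ♟ · ♟│7
6│♞ · · ♟ · · · ·│6
5│· · · · · ♙ ♟ ·│5
4│· · · · · · · ·│4
3│♘ · · · · · · ♙│3
2│♙ ♙ ♙ ♙ ♙ · ♙ ·│2
1│♖ · ♗ ♕ ♔ ♗ ♘ ♖│1
  ─────────────────
  a b c d e f g h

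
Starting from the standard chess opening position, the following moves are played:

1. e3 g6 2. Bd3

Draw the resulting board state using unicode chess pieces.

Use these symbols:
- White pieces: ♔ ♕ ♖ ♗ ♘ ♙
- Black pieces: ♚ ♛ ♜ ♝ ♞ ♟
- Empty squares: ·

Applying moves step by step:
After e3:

♜ ♞ ♝ ♛ ♚ ♝ ♞ ♜
♟ ♟ ♟ ♟ ♟ ♟ ♟ ♟
· · · · · · · ·
· · · · · · · ·
· · · · · · · ·
· · · · ♙ · · ·
♙ ♙ ♙ ♙ · ♙ ♙ ♙
♖ ♘ ♗ ♕ ♔ ♗ ♘ ♖


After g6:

♜ ♞ ♝ ♛ ♚ ♝ ♞ ♜
♟ ♟ ♟ ♟ ♟ ♟ · ♟
· · · · · · ♟ ·
· · · · · · · ·
· · · · · · · ·
· · · · ♙ · · ·
♙ ♙ ♙ ♙ · ♙ ♙ ♙
♖ ♘ ♗ ♕ ♔ ♗ ♘ ♖


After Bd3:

♜ ♞ ♝ ♛ ♚ ♝ ♞ ♜
♟ ♟ ♟ ♟ ♟ ♟ · ♟
· · · · · · ♟ ·
· · · · · · · ·
· · · · · · · ·
· · · ♗ ♙ · · ·
♙ ♙ ♙ ♙ · ♙ ♙ ♙
♖ ♘ ♗ ♕ ♔ · ♘ ♖



  a b c d e f g h
  ─────────────────
8│♜ ♞ ♝ ♛ ♚ ♝ ♞ ♜│8
7│♟ ♟ ♟ ♟ ♟ ♟ · ♟│7
6│· · · · · · ♟ ·│6
5│· · · · · · · ·│5
4│· · · · · · · ·│4
3│· · · ♗ ♙ · · ·│3
2│♙ ♙ ♙ ♙ · ♙ ♙ ♙│2
1│♖ ♘ ♗ ♕ ♔ · ♘ ♖│1
  ─────────────────
  a b c d e f g h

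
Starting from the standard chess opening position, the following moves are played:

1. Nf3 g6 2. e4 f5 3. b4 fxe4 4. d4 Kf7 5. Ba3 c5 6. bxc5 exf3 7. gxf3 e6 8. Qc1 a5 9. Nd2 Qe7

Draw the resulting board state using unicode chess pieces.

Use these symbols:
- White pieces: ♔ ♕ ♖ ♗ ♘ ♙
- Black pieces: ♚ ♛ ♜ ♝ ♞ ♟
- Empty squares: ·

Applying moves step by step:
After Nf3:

♜ ♞ ♝ ♛ ♚ ♝ ♞ ♜
♟ ♟ ♟ ♟ ♟ ♟ ♟ ♟
· · · · · · · ·
· · · · · · · ·
· · · · · · · ·
· · · · · ♘ · ·
♙ ♙ ♙ ♙ ♙ ♙ ♙ ♙
♖ ♘ ♗ ♕ ♔ ♗ · ♖


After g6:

♜ ♞ ♝ ♛ ♚ ♝ ♞ ♜
♟ ♟ ♟ ♟ ♟ ♟ · ♟
· · · · · · ♟ ·
· · · · · · · ·
· · · · · · · ·
· · · · · ♘ · ·
♙ ♙ ♙ ♙ ♙ ♙ ♙ ♙
♖ ♘ ♗ ♕ ♔ ♗ · ♖


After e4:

♜ ♞ ♝ ♛ ♚ ♝ ♞ ♜
♟ ♟ ♟ ♟ ♟ ♟ · ♟
· · · · · · ♟ ·
· · · · · · · ·
· · · · ♙ · · ·
· · · · · ♘ · ·
♙ ♙ ♙ ♙ · ♙ ♙ ♙
♖ ♘ ♗ ♕ ♔ ♗ · ♖


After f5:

♜ ♞ ♝ ♛ ♚ ♝ ♞ ♜
♟ ♟ ♟ ♟ ♟ · · ♟
· · · · · · ♟ ·
· · · · · ♟ · ·
· · · · ♙ · · ·
· · · · · ♘ · ·
♙ ♙ ♙ ♙ · ♙ ♙ ♙
♖ ♘ ♗ ♕ ♔ ♗ · ♖


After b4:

♜ ♞ ♝ ♛ ♚ ♝ ♞ ♜
♟ ♟ ♟ ♟ ♟ · · ♟
· · · · · · ♟ ·
· · · · · ♟ · ·
· ♙ · · ♙ · · ·
· · · · · ♘ · ·
♙ · ♙ ♙ · ♙ ♙ ♙
♖ ♘ ♗ ♕ ♔ ♗ · ♖


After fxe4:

♜ ♞ ♝ ♛ ♚ ♝ ♞ ♜
♟ ♟ ♟ ♟ ♟ · · ♟
· · · · · · ♟ ·
· · · · · · · ·
· ♙ · · ♟ · · ·
· · · · · ♘ · ·
♙ · ♙ ♙ · ♙ ♙ ♙
♖ ♘ ♗ ♕ ♔ ♗ · ♖


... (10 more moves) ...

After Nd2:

♜ ♞ ♝ ♛ · ♝ ♞ ♜
· ♟ · ♟ · ♚ · ♟
· · · · ♟ · ♟ ·
♟ · ♙ · · · · ·
· · · ♙ · · · ·
♗ · · · · ♙ · ·
♙ · ♙ ♘ · ♙ · ♙
♖ · ♕ · ♔ ♗ · ♖


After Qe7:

♜ ♞ ♝ · · ♝ ♞ ♜
· ♟ · ♟ ♛ ♚ · ♟
· · · · ♟ · ♟ ·
♟ · ♙ · · · · ·
· · · ♙ · · · ·
♗ · · · · ♙ · ·
♙ · ♙ ♘ · ♙ · ♙
♖ · ♕ · ♔ ♗ · ♖



  a b c d e f g h
  ─────────────────
8│♜ ♞ ♝ · · ♝ ♞ ♜│8
7│· ♟ · ♟ ♛ ♚ · ♟│7
6│· · · · ♟ · ♟ ·│6
5│♟ · ♙ · · · · ·│5
4│· · · ♙ · · · ·│4
3│♗ · · · · ♙ · ·│3
2│♙ · ♙ ♘ · ♙ · ♙│2
1│♖ · ♕ · ♔ ♗ · ♖│1
  ─────────────────
  a b c d e f g h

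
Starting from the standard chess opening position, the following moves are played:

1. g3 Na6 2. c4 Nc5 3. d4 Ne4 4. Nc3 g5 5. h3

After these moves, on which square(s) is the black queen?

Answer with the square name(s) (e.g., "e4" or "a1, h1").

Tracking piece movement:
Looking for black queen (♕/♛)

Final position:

  a b c d e f g h
  ─────────────────
8│♜ · ♝ ♛ ♚ ♝ ♞ ♜│8
7│♟ ♟ ♟ ♟ ♟ ♟ · ♟│7
6│· · · · · · · ·│6
5│· · · · · · ♟ ·│5
4│· · ♙ ♙ ♞ · · ·│4
3│· · ♘ · · · ♙ ♙│3
2│♙ ♙ · · ♙ ♙ · ·│2
1│♖ · ♗ ♕ ♔ ♗ ♘ ♖│1
  ─────────────────
  a b c d e f g h


d8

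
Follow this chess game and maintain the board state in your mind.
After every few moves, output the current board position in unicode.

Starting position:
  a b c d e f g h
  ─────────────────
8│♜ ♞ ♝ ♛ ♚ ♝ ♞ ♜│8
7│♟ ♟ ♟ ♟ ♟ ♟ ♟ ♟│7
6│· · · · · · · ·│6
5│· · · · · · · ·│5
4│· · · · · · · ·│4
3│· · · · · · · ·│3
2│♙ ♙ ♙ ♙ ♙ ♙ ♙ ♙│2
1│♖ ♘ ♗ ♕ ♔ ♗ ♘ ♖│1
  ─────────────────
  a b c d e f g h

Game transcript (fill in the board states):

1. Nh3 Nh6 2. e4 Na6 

  a b c d e f g h
  ─────────────────
8│♜ · ♝ ♛ ♚ ♝ · ♜│8
7│♟ ♟ ♟ ♟ ♟ ♟ ♟ ♟│7
6│♞ · · · · · · ♞│6
5│· · · · · · · ·│5
4│· · · · ♙ · · ·│4
3│· · · · · · · ♘│3
2│♙ ♙ ♙ ♙ · ♙ ♙ ♙│2
1│♖ ♘ ♗ ♕ ♔ ♗ · ♖│1
  ─────────────────
  a b c d e f g h

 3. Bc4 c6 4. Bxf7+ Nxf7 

  a b c d e f g h
  ─────────────────
8│♜ · ♝ ♛ ♚ ♝ · ♜│8
7│♟ ♟ · ♟ ♟ ♞ ♟ ♟│7
6│♞ · ♟ · · · · ·│6
5│· · · · · · · ·│5
4│· · · · ♙ · · ·│4
3│· · · · · · · ♘│3
2│♙ ♙ ♙ ♙ · ♙ ♙ ♙│2
1│♖ ♘ ♗ ♕ ♔ · · ♖│1
  ─────────────────
  a b c d e f g h

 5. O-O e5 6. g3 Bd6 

  a b c d e f g h
  ─────────────────
8│♜ · ♝ ♛ ♚ · · ♜│8
7│♟ ♟ · ♟ · ♞ ♟ ♟│7
6│♞ · ♟ ♝ · · · ·│6
5│· · · · ♟ · · ·│5
4│· · · · ♙ · · ·│4
3│· · · · · · ♙ ♘│3
2│♙ ♙ ♙ ♙ · ♙ · ♙│2
1│♖ ♘ ♗ ♕ · ♖ ♔ ·│1
  ─────────────────
  a b c d e f g h

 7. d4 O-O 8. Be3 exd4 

  a b c d e f g h
  ─────────────────
8│♜ · ♝ ♛ · ♜ ♚ ·│8
7│♟ ♟ · ♟ · ♞ ♟ ♟│7
6│♞ · ♟ ♝ · · · ·│6
5│· · · · · · · ·│5
4│· · · ♟ ♙ · · ·│4
3│· · · · ♗ · ♙ ♘│3
2│♙ ♙ ♙ · · ♙ · ♙│2
1│♖ ♘ · ♕ · ♖ ♔ ·│1
  ─────────────────
  a b c d e f g h

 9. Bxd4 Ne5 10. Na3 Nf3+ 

  a b c d e f g h
  ─────────────────
8│♜ · ♝ ♛ · ♜ ♚ ·│8
7│♟ ♟ · ♟ · · ♟ ♟│7
6│♞ · ♟ ♝ · · · ·│6
5│· · · · · · · ·│5
4│· · · ♗ ♙ · · ·│4
3│♘ · · · · ♞ ♙ ♘│3
2│♙ ♙ ♙ · · ♙ · ♙│2
1│♖ · · ♕ · ♖ ♔ ·│1
  ─────────────────
  a b c d e f g h



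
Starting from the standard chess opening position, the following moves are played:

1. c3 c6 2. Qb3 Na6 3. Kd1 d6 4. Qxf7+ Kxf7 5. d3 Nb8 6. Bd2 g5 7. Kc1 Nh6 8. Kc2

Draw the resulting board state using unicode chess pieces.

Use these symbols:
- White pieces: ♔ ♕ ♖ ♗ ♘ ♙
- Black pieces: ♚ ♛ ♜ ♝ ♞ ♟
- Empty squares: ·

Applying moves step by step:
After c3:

♜ ♞ ♝ ♛ ♚ ♝ ♞ ♜
♟ ♟ ♟ ♟ ♟ ♟ ♟ ♟
· · · · · · · ·
· · · · · · · ·
· · · · · · · ·
· · ♙ · · · · ·
♙ ♙ · ♙ ♙ ♙ ♙ ♙
♖ ♘ ♗ ♕ ♔ ♗ ♘ ♖


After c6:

♜ ♞ ♝ ♛ ♚ ♝ ♞ ♜
♟ ♟ · ♟ ♟ ♟ ♟ ♟
· · ♟ · · · · ·
· · · · · · · ·
· · · · · · · ·
· · ♙ · · · · ·
♙ ♙ · ♙ ♙ ♙ ♙ ♙
♖ ♘ ♗ ♕ ♔ ♗ ♘ ♖


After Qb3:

♜ ♞ ♝ ♛ ♚ ♝ ♞ ♜
♟ ♟ · ♟ ♟ ♟ ♟ ♟
· · ♟ · · · · ·
· · · · · · · ·
· · · · · · · ·
· ♕ ♙ · · · · ·
♙ ♙ · ♙ ♙ ♙ ♙ ♙
♖ ♘ ♗ · ♔ ♗ ♘ ♖


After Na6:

♜ · ♝ ♛ ♚ ♝ ♞ ♜
♟ ♟ · ♟ ♟ ♟ ♟ ♟
♞ · ♟ · · · · ·
· · · · · · · ·
· · · · · · · ·
· ♕ ♙ · · · · ·
♙ ♙ · ♙ ♙ ♙ ♙ ♙
♖ ♘ ♗ · ♔ ♗ ♘ ♖


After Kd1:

♜ · ♝ ♛ ♚ ♝ ♞ ♜
♟ ♟ · ♟ ♟ ♟ ♟ ♟
♞ · ♟ · · · · ·
· · · · · · · ·
· · · · · · · ·
· ♕ ♙ · · · · ·
♙ ♙ · ♙ ♙ ♙ ♙ ♙
♖ ♘ ♗ ♔ · ♗ ♘ ♖


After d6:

♜ · ♝ ♛ ♚ ♝ ♞ ♜
♟ ♟ · · ♟ ♟ ♟ ♟
♞ · ♟ ♟ · · · ·
· · · · · · · ·
· · · · · · · ·
· ♕ ♙ · · · · ·
♙ ♙ · ♙ ♙ ♙ ♙ ♙
♖ ♘ ♗ ♔ · ♗ ♘ ♖


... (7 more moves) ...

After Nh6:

♜ ♞ ♝ ♛ · ♝ · ♜
♟ ♟ · · ♟ ♚ · ♟
· · ♟ ♟ · · · ♞
· · · · · · ♟ ·
· · · · · · · ·
· · ♙ ♙ · · · ·
♙ ♙ · ♗ ♙ ♙ ♙ ♙
♖ ♘ ♔ · · ♗ ♘ ♖


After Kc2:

♜ ♞ ♝ ♛ · ♝ · ♜
♟ ♟ · · ♟ ♚ · ♟
· · ♟ ♟ · · · ♞
· · · · · · ♟ ·
· · · · · · · ·
· · ♙ ♙ · · · ·
♙ ♙ ♔ ♗ ♙ ♙ ♙ ♙
♖ ♘ · · · ♗ ♘ ♖



  a b c d e f g h
  ─────────────────
8│♜ ♞ ♝ ♛ · ♝ · ♜│8
7│♟ ♟ · · ♟ ♚ · ♟│7
6│· · ♟ ♟ · · · ♞│6
5│· · · · · · ♟ ·│5
4│· · · · · · · ·│4
3│· · ♙ ♙ · · · ·│3
2│♙ ♙ ♔ ♗ ♙ ♙ ♙ ♙│2
1│♖ ♘ · · · ♗ ♘ ♖│1
  ─────────────────
  a b c d e f g h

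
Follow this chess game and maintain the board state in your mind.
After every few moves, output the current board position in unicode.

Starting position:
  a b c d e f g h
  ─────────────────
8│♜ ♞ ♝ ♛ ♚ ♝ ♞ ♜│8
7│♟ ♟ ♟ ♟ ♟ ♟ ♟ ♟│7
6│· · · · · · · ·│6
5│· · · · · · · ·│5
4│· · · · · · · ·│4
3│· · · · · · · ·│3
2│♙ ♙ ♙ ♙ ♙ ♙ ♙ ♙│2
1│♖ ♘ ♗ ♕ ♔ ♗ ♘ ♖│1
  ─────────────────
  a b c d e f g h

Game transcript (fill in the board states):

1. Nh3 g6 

  a b c d e f g h
  ─────────────────
8│♜ ♞ ♝ ♛ ♚ ♝ ♞ ♜│8
7│♟ ♟ ♟ ♟ ♟ ♟ · ♟│7
6│· · · · · · ♟ ·│6
5│· · · · · · · ·│5
4│· · · · · · · ·│4
3│· · · · · · · ♘│3
2│♙ ♙ ♙ ♙ ♙ ♙ ♙ ♙│2
1│♖ ♘ ♗ ♕ ♔ ♗ · ♖│1
  ─────────────────
  a b c d e f g h

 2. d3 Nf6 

  a b c d e f g h
  ─────────────────
8│♜ ♞ ♝ ♛ ♚ ♝ · ♜│8
7│♟ ♟ ♟ ♟ ♟ ♟ · ♟│7
6│· · · · · ♞ ♟ ·│6
5│· · · · · · · ·│5
4│· · · · · · · ·│4
3│· · · ♙ · · · ♘│3
2│♙ ♙ ♙ · ♙ ♙ ♙ ♙│2
1│♖ ♘ ♗ ♕ ♔ ♗ · ♖│1
  ─────────────────
  a b c d e f g h

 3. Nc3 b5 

  a b c d e f g h
  ─────────────────
8│♜ ♞ ♝ ♛ ♚ ♝ · ♜│8
7│♟ · ♟ ♟ ♟ ♟ · ♟│7
6│· · · · · ♞ ♟ ·│6
5│· ♟ · · · · · ·│5
4│· · · · · · · ·│4
3│· · ♘ ♙ · · · ♘│3
2│♙ ♙ ♙ · ♙ ♙ ♙ ♙│2
1│♖ · ♗ ♕ ♔ ♗ · ♖│1
  ─────────────────
  a b c d e f g h



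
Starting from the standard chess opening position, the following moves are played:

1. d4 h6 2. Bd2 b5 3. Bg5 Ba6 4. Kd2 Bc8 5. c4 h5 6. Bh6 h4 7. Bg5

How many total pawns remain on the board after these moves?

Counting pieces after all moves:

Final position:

  a b c d e f g h
  ─────────────────
8│♜ ♞ ♝ ♛ ♚ ♝ ♞ ♜│8
7│♟ · ♟ ♟ ♟ ♟ ♟ ·│7
6│· · · · · · · ·│6
5│· ♟ · · · · ♗ ·│5
4│· · ♙ ♙ · · · ♟│4
3│· · · · · · · ·│3
2│♙ ♙ · ♔ ♙ ♙ ♙ ♙│2
1│♖ ♘ · ♕ · ♗ ♘ ♖│1
  ─────────────────
  a b c d e f g h


16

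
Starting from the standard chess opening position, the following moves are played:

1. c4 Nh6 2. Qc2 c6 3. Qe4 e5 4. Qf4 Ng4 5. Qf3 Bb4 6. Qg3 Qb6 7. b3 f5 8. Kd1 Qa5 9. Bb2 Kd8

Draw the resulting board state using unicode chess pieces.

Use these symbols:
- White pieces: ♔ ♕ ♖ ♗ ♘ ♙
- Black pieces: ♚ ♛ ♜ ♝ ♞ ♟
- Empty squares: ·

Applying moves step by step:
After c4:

♜ ♞ ♝ ♛ ♚ ♝ ♞ ♜
♟ ♟ ♟ ♟ ♟ ♟ ♟ ♟
· · · · · · · ·
· · · · · · · ·
· · ♙ · · · · ·
· · · · · · · ·
♙ ♙ · ♙ ♙ ♙ ♙ ♙
♖ ♘ ♗ ♕ ♔ ♗ ♘ ♖


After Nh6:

♜ ♞ ♝ ♛ ♚ ♝ · ♜
♟ ♟ ♟ ♟ ♟ ♟ ♟ ♟
· · · · · · · ♞
· · · · · · · ·
· · ♙ · · · · ·
· · · · · · · ·
♙ ♙ · ♙ ♙ ♙ ♙ ♙
♖ ♘ ♗ ♕ ♔ ♗ ♘ ♖


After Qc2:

♜ ♞ ♝ ♛ ♚ ♝ · ♜
♟ ♟ ♟ ♟ ♟ ♟ ♟ ♟
· · · · · · · ♞
· · · · · · · ·
· · ♙ · · · · ·
· · · · · · · ·
♙ ♙ ♕ ♙ ♙ ♙ ♙ ♙
♖ ♘ ♗ · ♔ ♗ ♘ ♖


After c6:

♜ ♞ ♝ ♛ ♚ ♝ · ♜
♟ ♟ · ♟ ♟ ♟ ♟ ♟
· · ♟ · · · · ♞
· · · · · · · ·
· · ♙ · · · · ·
· · · · · · · ·
♙ ♙ ♕ ♙ ♙ ♙ ♙ ♙
♖ ♘ ♗ · ♔ ♗ ♘ ♖


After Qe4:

♜ ♞ ♝ ♛ ♚ ♝ · ♜
♟ ♟ · ♟ ♟ ♟ ♟ ♟
· · ♟ · · · · ♞
· · · · · · · ·
· · ♙ · ♕ · · ·
· · · · · · · ·
♙ ♙ · ♙ ♙ ♙ ♙ ♙
♖ ♘ ♗ · ♔ ♗ ♘ ♖


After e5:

♜ ♞ ♝ ♛ ♚ ♝ · ♜
♟ ♟ · ♟ · ♟ ♟ ♟
· · ♟ · · · · ♞
· · · · ♟ · · ·
· · ♙ · ♕ · · ·
· · · · · · · ·
♙ ♙ · ♙ ♙ ♙ ♙ ♙
♖ ♘ ♗ · ♔ ♗ ♘ ♖


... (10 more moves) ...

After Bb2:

♜ ♞ ♝ · ♚ · · ♜
♟ ♟ · ♟ · · ♟ ♟
· · ♟ · · · · ·
♛ · · · ♟ ♟ · ·
· ♝ ♙ · · · ♞ ·
· ♙ · · · · ♕ ·
♙ ♗ · ♙ ♙ ♙ ♙ ♙
♖ ♘ · ♔ · ♗ ♘ ♖


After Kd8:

♜ ♞ ♝ ♚ · · · ♜
♟ ♟ · ♟ · · ♟ ♟
· · ♟ · · · · ·
♛ · · · ♟ ♟ · ·
· ♝ ♙ · · · ♞ ·
· ♙ · · · · ♕ ·
♙ ♗ · ♙ ♙ ♙ ♙ ♙
♖ ♘ · ♔ · ♗ ♘ ♖



  a b c d e f g h
  ─────────────────
8│♜ ♞ ♝ ♚ · · · ♜│8
7│♟ ♟ · ♟ · · ♟ ♟│7
6│· · ♟ · · · · ·│6
5│♛ · · · ♟ ♟ · ·│5
4│· ♝ ♙ · · · ♞ ·│4
3│· ♙ · · · · ♕ ·│3
2│♙ ♗ · ♙ ♙ ♙ ♙ ♙│2
1│♖ ♘ · ♔ · ♗ ♘ ♖│1
  ─────────────────
  a b c d e f g h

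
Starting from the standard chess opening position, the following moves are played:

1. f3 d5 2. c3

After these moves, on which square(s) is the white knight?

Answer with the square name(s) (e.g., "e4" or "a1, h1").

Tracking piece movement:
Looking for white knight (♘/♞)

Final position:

  a b c d e f g h
  ─────────────────
8│♜ ♞ ♝ ♛ ♚ ♝ ♞ ♜│8
7│♟ ♟ ♟ · ♟ ♟ ♟ ♟│7
6│· · · · · · · ·│6
5│· · · ♟ · · · ·│5
4│· · · · · · · ·│4
3│· · ♙ · · ♙ · ·│3
2│♙ ♙ · ♙ ♙ · ♙ ♙│2
1│♖ ♘ ♗ ♕ ♔ ♗ ♘ ♖│1
  ─────────────────
  a b c d e f g h


b1, g1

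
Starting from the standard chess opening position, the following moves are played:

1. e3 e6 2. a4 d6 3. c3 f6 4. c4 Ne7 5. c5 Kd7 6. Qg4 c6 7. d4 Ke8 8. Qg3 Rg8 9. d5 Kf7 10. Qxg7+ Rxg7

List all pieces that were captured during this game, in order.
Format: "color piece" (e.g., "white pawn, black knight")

Tracking captures:
  Qxg7+: captured black pawn
  Rxg7: captured white queen

black pawn, white queen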